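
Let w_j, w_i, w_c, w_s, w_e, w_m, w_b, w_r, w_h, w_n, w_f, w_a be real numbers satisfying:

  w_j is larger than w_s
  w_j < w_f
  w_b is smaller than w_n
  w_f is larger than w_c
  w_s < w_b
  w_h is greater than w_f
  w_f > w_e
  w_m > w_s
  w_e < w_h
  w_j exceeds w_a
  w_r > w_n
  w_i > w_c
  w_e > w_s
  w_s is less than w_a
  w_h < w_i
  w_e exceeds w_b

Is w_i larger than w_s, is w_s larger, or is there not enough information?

w_i

The relevant relations are w_s < w_b; w_b < w_e; w_e < w_f; w_f < w_h; w_h < w_i.
Together: w_s < w_b < w_e < w_f < w_h < w_i.
So w_i is larger.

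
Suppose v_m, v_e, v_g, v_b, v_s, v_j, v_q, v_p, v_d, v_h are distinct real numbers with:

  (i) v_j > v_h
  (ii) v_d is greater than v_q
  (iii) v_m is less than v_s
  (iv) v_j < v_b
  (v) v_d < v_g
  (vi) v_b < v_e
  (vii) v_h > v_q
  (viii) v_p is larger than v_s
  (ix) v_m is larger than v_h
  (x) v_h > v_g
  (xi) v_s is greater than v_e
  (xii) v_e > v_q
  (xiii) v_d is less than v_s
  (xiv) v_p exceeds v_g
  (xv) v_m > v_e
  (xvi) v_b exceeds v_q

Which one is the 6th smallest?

v_b

The consecutive relations fix a unique order: v_q < v_d < v_g < v_h < v_j < v_b < v_e < v_m < v_s < v_p.
Counting 6 from the smallest end gives v_b.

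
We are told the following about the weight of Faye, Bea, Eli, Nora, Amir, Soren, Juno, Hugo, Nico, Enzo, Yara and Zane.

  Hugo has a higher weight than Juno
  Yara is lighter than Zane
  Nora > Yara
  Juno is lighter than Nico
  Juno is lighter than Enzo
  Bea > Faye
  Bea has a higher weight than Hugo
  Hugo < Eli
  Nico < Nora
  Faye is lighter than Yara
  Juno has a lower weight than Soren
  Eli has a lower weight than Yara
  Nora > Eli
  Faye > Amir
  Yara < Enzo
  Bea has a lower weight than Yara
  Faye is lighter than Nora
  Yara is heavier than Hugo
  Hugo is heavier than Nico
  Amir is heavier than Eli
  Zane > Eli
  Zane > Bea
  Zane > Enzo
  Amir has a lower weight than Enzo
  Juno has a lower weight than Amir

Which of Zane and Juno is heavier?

Link the given pairs in sequence: Juno < Nico; Nico < Hugo; Hugo < Eli; Eli < Amir; Amir < Faye; Faye < Bea; Bea < Yara; Yara < Enzo; Enzo < Zane.
Chaining these gives Juno < Nico < Hugo < Eli < Amir < Faye < Bea < Yara < Enzo < Zane.
So Juno < Zane; Zane is the heavier of the two.

Zane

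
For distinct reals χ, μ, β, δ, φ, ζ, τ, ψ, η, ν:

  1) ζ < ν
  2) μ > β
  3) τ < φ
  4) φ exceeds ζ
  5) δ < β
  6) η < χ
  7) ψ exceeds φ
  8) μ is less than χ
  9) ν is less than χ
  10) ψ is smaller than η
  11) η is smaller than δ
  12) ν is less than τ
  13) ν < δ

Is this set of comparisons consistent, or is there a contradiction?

consistent

Every relation is compatible with ζ < ν < τ < φ < ψ < η < δ < β < μ < χ; the set is consistent.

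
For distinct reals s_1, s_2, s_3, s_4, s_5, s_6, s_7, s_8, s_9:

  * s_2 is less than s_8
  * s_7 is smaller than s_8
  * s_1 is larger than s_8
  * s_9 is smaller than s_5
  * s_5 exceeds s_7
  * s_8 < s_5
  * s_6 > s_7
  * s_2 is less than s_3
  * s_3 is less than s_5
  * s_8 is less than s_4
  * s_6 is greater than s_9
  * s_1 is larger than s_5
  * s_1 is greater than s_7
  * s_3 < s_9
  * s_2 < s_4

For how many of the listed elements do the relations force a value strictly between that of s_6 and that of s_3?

Chaining upward from s_3 reaches: s_9, s_5, s_1.
Chaining downward from s_6 reaches: s_7, s_2, s_9.
Strictly between s_3 and s_6 are those in both lists: s_9 — 1 element.

1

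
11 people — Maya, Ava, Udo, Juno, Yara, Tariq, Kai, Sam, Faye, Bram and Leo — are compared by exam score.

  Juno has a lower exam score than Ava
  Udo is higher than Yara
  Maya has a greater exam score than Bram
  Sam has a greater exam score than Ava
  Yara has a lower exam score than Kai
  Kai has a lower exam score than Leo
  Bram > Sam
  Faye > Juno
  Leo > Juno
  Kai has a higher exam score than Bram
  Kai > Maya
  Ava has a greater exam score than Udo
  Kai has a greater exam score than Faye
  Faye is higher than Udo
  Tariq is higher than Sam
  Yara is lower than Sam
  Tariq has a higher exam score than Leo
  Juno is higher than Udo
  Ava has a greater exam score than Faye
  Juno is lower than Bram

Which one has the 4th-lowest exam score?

Chaining the given pairs: Yara < Udo < Juno < Faye < Ava < Sam < Bram < Maya < Kai < Leo < Tariq.
The 4th smallest is Faye.

Faye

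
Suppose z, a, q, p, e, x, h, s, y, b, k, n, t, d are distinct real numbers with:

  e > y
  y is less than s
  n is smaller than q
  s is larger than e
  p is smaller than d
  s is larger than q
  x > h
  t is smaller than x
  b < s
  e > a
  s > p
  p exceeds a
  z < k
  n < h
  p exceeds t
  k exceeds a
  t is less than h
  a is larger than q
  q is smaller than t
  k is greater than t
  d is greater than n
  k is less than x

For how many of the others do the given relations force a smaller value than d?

5

From d the given relations immediately reach n, p.
From those, a, t — 4 in total.
From those, q — 5 in total.
Nothing else is reachable below d; 5 in all.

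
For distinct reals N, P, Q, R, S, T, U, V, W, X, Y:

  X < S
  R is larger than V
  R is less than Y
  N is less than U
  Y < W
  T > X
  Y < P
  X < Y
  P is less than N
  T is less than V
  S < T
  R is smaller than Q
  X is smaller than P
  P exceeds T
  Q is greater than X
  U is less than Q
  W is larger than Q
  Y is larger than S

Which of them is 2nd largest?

The consecutive relations fix a unique order: X < S < T < V < R < Y < P < N < U < Q < W.
Counting 2 from the largest end gives Q.

Q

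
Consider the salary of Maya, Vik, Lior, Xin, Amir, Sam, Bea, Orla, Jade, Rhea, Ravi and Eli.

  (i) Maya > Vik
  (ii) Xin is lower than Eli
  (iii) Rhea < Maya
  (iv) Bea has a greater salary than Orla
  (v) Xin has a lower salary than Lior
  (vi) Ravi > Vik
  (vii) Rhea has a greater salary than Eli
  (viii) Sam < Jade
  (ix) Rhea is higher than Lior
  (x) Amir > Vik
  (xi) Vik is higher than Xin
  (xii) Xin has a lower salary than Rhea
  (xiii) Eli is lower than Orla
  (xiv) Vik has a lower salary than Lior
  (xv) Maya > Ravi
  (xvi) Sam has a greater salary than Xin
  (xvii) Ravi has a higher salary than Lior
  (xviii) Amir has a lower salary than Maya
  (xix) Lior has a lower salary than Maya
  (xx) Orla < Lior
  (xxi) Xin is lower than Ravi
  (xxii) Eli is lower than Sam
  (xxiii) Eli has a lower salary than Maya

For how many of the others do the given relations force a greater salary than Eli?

8

The elements the relations force above Eli are Orla, Bea, Sam, Lior, Rhea, Jade, Ravi, Maya — no chain reaches any other.
That is 8.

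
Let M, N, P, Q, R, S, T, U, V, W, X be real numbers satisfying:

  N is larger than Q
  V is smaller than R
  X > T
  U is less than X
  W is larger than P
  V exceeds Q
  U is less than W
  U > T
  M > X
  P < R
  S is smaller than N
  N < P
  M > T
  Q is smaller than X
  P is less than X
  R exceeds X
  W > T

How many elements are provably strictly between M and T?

Chaining upward from T reaches: U, X, W, R.
Chaining downward from M reaches: Q, S, N, U, P, X.
Strictly between T and M are those in both lists: U, X — 2 elements.

2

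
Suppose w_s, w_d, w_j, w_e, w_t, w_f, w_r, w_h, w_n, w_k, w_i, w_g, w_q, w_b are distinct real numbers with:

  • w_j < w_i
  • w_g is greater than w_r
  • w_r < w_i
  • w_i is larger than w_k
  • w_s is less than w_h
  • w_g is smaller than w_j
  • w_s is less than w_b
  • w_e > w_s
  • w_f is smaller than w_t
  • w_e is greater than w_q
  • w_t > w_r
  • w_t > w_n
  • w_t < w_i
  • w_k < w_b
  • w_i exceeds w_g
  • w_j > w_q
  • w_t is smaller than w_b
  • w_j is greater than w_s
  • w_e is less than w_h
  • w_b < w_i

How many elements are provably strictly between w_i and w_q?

1

Chaining upward from w_q reaches: w_j, w_e, w_h.
Chaining downward from w_i reaches: w_s, w_r, w_g, w_f, w_j, w_k, w_n, w_t, w_b.
Strictly between w_q and w_i are those in both lists: w_j — 1 element.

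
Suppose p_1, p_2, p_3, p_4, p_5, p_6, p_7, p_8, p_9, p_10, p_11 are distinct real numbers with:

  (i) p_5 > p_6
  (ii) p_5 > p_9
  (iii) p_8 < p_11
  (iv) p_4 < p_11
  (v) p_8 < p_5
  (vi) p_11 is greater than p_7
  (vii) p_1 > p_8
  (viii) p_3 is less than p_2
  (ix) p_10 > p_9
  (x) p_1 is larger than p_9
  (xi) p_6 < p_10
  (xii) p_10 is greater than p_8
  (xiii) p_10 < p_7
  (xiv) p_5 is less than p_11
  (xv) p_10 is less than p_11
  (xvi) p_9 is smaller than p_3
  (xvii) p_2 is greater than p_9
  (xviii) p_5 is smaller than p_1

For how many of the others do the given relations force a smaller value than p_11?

7

Directly below p_11: p_4, p_8, p_10, p_5, p_7.
One step further: p_9, p_6 (7 so far).
No other element is forced below p_11 by the given relations, so the count is 7.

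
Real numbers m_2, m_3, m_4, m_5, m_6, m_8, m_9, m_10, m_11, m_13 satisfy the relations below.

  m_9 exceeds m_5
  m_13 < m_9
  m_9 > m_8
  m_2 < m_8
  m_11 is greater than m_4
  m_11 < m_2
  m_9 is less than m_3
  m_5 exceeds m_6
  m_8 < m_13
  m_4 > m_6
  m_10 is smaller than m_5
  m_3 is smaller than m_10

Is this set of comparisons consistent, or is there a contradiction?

We have m_5 < m_9 stated directly, yet also m_9 < m_3 < m_10 < m_5 by chaining the others — so m_9 < m_5. Contradiction.

inconsistent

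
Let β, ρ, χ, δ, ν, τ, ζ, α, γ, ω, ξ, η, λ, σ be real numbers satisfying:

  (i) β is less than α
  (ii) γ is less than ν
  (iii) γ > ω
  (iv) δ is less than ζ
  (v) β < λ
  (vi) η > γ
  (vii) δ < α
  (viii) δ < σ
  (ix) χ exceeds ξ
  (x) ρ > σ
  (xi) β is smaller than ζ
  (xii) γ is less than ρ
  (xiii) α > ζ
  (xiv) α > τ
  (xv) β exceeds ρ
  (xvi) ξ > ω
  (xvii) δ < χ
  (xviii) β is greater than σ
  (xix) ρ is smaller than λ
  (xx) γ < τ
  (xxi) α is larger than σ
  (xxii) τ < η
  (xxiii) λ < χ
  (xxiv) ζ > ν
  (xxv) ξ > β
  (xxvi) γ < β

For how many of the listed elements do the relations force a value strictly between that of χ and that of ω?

The relations place ω below χ. An element lies strictly between them when it is forced above ω and also forced below χ.
Above ω: {γ, ρ, ν, τ, β, λ, ξ, ζ, α, η}. Below χ: {δ, σ, γ, ρ, β, λ, ξ}.
Intersection: {γ, ρ, β, λ, ξ} — 5.

5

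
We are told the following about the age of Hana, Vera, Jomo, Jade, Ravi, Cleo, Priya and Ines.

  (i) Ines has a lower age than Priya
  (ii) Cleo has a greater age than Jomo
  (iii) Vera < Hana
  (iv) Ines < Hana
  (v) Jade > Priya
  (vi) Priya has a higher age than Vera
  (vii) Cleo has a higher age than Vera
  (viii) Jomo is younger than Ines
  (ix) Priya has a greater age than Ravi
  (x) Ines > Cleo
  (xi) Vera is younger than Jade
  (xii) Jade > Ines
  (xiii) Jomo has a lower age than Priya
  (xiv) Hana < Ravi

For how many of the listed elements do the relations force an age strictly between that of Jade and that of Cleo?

4

The relations place Cleo below Jade. An element lies strictly between them when it is forced above Cleo and also forced below Jade.
Above Cleo: {Ines, Hana, Ravi, Priya}. Below Jade: {Vera, Jomo, Ines, Hana, Ravi, Priya}.
Intersection: {Ines, Hana, Ravi, Priya} — 4.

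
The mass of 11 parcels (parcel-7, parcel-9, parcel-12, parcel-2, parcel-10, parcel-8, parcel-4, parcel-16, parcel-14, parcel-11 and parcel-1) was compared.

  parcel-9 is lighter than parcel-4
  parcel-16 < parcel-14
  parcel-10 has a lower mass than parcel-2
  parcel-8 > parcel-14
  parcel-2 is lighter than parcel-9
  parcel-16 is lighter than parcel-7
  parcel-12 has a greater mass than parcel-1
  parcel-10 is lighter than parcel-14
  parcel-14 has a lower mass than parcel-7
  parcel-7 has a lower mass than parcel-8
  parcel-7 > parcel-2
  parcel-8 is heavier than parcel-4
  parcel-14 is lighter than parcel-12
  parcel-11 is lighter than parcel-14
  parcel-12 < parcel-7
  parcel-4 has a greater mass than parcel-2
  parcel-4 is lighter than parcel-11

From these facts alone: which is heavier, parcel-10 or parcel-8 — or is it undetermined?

parcel-10 < parcel-2 and parcel-2 < parcel-9 give parcel-10 < parcel-9.
Then parcel-9 < parcel-4 extends the chain to parcel-4.
Then parcel-4 < parcel-11 extends the chain to parcel-11.
Then parcel-11 < parcel-14 extends the chain to parcel-14.
Then parcel-14 < parcel-12 extends the chain to parcel-12.
Then parcel-12 < parcel-7 extends the chain to parcel-7.
With parcel-7 < parcel-8: parcel-10 < parcel-2 < parcel-9 < parcel-4 < parcel-11 < parcel-14 < parcel-12 < parcel-7 < parcel-8.
So parcel-8 is heavier.

parcel-8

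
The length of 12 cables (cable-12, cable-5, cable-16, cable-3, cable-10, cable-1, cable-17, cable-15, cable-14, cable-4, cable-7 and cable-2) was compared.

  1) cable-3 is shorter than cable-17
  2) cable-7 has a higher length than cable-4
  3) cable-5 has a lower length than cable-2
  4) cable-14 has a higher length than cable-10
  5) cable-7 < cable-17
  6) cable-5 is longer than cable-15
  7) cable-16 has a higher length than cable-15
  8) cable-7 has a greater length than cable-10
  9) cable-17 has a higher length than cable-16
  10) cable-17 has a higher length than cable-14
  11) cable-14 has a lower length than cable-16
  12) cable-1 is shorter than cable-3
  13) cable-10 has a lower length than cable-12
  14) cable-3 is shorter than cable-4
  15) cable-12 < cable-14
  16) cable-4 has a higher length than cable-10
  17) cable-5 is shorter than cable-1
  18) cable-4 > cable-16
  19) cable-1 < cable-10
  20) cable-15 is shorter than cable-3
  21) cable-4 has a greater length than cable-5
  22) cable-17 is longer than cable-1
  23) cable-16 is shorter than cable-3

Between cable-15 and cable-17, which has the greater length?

cable-17

cable-15 < cable-5 and cable-5 < cable-1 give cable-15 < cable-1.
Then cable-1 < cable-10 extends the chain to cable-10.
Then cable-10 < cable-12 extends the chain to cable-12.
With cable-12 < cable-14: cable-15 < cable-5 < cable-1 < cable-10 < cable-12 < cable-14.
With cable-14 < cable-16: cable-15 < cable-5 < cable-1 < cable-10 < cable-12 < cable-14 < cable-16.
Then cable-16 < cable-3 extends the chain to cable-3.
With cable-3 < cable-4: cable-15 < cable-5 < cable-1 < cable-10 < cable-12 < cable-14 < cable-16 < cable-3 < cable-4.
With cable-4 < cable-7: cable-15 < cable-5 < cable-1 < cable-10 < cable-12 < cable-14 < cable-16 < cable-3 < cable-4 < cable-7.
Then cable-7 < cable-17 extends the chain to cable-17.
So cable-15 < cable-17; cable-17 is the longer of the two.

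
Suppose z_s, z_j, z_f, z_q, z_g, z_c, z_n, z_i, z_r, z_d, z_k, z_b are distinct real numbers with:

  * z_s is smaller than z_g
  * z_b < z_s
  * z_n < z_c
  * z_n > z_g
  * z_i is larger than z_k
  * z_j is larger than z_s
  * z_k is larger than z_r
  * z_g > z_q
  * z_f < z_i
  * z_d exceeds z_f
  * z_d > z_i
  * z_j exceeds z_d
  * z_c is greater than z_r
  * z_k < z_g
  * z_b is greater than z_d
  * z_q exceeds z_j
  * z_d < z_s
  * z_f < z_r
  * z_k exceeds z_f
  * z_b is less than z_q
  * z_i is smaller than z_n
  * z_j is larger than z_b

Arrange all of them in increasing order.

Nothing is placed below z_f, so it is least; from there z_f < z_r; z_r < z_k; z_k < z_i; z_i < z_d; z_d < z_b; z_b < z_s; z_s < z_j; z_j < z_q; z_q < z_g; z_g < z_n; z_n < z_c, each given directly.

z_f < z_r < z_k < z_i < z_d < z_b < z_s < z_j < z_q < z_g < z_n < z_c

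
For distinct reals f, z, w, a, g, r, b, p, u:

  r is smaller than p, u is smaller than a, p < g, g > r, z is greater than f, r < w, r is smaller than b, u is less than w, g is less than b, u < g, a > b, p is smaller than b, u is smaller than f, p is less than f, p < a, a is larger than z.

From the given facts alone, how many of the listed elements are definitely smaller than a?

Directly below a: u, p, b, z.
One step further: r, g, f (7 so far).
Nothing else is reachable below a; 7 in all.

7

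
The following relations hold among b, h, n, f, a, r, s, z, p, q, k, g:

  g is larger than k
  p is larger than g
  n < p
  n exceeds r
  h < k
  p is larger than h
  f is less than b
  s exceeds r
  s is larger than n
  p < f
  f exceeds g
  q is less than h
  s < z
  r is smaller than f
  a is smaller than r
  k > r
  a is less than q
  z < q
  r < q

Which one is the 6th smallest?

Piecing the relations together gives one ordering: a < r < n < s < z < q < h < k < g < p < f < b.
Counting 6 from the smallest end gives q.

q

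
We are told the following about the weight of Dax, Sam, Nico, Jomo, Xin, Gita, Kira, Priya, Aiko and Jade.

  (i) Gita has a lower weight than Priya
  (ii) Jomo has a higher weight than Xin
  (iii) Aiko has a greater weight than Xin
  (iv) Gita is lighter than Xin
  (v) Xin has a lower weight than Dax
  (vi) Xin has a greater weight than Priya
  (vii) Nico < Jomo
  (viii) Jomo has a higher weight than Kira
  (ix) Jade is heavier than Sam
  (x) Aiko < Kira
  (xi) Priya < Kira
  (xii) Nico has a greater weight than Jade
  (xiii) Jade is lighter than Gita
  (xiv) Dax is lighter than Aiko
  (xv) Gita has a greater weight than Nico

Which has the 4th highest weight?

Dax

Piecing the relations together gives one ordering: Sam < Jade < Nico < Gita < Priya < Xin < Dax < Aiko < Kira < Jomo.
Counting 4 from the largest end gives Dax.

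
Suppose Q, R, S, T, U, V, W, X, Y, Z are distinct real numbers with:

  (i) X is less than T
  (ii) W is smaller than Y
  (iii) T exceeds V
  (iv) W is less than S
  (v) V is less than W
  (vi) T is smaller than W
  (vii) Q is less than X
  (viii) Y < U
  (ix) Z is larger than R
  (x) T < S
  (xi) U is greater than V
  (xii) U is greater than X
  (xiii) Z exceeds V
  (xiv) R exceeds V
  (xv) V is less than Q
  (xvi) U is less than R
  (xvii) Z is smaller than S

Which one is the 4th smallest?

T

Chaining the given pairs: V < Q < X < T < W < Y < U < R < Z < S.
The 4th smallest is T.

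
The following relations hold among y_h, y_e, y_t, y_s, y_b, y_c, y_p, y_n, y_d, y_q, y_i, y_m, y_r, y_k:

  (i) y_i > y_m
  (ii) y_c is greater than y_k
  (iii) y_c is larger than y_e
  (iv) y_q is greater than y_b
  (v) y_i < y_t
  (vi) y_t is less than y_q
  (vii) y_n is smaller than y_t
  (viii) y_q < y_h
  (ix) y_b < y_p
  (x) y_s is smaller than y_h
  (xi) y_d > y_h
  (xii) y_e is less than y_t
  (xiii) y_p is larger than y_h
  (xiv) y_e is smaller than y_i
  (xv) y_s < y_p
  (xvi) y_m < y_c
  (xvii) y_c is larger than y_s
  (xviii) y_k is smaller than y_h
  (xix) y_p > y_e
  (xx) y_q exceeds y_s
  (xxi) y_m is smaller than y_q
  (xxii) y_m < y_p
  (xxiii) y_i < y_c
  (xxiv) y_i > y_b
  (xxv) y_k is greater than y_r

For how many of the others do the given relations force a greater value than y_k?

4

Directly above y_k: y_h, y_c.
One step further: y_d, y_p (4 so far).
No other element is forced above y_k by the given relations, so the count is 4.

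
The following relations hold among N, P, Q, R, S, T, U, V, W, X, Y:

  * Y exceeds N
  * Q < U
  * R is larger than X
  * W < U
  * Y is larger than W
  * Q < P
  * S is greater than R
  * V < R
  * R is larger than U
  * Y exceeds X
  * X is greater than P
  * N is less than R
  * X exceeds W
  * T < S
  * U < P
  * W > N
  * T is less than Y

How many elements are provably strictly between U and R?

The relations place U below R. An element lies strictly between them when it is forced above U and also forced below R.
Above U: {P, X, Y, S}. Below R: {N, W, Q, P, V, X}.
Intersection: {P, X} — 2.

2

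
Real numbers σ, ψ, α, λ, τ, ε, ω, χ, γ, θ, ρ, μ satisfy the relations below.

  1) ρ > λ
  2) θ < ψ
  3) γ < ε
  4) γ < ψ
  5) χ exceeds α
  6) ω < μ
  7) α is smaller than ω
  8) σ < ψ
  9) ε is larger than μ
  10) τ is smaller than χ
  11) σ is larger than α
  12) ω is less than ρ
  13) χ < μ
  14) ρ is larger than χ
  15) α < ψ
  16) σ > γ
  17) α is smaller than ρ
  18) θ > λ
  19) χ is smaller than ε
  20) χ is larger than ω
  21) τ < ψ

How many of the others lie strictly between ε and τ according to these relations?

2

The relations place τ below ε. An element lies strictly between them when it is forced above τ and also forced below ε.
Above τ: {χ, μ, ρ, ψ}. Below ε: {γ, α, ω, χ, μ}.
Intersection: {χ, μ} — 2.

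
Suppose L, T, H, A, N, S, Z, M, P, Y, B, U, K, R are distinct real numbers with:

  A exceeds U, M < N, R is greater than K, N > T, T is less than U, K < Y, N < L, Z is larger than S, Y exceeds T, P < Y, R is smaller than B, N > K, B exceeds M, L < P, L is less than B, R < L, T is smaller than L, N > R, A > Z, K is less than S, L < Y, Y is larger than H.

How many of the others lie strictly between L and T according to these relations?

1

The relations place T below L. An element lies strictly between them when it is forced above T and also forced below L.
Above T: {N, U, P, B, A, Y}. Below L: {M, K, R, N}.
Intersection: {N} — 1.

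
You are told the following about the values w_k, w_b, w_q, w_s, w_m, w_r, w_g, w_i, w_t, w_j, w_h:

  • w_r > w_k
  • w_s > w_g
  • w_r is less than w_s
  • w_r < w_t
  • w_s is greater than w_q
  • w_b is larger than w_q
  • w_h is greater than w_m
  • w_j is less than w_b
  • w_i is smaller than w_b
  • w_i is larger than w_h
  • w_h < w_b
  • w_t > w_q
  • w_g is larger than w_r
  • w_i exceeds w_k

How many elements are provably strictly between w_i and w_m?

Chaining upward from w_m reaches: w_h, w_b.
Chaining downward from w_i reaches: w_k, w_h.
Strictly between w_m and w_i are those in both lists: w_h — 1 element.

1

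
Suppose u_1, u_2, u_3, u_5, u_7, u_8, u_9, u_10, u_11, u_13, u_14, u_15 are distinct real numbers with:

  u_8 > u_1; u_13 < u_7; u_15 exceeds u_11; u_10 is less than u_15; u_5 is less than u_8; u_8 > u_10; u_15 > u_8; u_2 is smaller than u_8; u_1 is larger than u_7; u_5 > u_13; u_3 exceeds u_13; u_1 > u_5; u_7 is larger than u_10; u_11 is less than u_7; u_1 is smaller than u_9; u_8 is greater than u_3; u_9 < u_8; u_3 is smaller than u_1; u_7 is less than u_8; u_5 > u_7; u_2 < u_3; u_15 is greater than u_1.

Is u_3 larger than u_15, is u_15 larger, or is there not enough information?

The relevant relations are u_3 < u_1; u_1 < u_9; u_9 < u_8; u_8 < u_15.
Chaining these gives u_3 < u_1 < u_9 < u_8 < u_15.
So u_15 is larger.

u_15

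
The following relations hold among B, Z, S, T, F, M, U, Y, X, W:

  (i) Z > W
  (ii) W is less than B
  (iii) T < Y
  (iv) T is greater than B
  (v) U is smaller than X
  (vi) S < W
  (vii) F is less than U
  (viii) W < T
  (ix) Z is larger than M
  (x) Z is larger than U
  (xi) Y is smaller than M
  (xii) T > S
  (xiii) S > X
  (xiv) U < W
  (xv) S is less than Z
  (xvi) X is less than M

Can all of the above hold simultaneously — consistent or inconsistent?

consistent

The single ordering F < U < X < S < W < B < T < Y < M < Z satisfies every listed relation, so no contradiction arises.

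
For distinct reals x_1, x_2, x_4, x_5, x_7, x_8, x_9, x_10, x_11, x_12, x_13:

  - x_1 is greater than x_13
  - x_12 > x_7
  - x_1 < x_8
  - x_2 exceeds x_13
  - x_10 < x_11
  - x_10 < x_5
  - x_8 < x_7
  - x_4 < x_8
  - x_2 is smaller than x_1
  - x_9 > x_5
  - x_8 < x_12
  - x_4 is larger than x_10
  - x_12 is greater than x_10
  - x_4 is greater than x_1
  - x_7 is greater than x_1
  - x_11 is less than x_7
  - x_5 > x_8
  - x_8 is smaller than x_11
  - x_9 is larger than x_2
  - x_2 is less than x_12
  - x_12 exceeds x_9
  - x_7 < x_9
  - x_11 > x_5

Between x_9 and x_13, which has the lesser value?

x_13

x_13 < x_2 < x_1 < x_4 < x_8 < x_5 < x_11 < x_7 < x_9, by transitivity through x_2, x_1, x_4, x_8, x_5, x_11, x_7.
So x_13 < x_9; x_13 is the smaller of the two.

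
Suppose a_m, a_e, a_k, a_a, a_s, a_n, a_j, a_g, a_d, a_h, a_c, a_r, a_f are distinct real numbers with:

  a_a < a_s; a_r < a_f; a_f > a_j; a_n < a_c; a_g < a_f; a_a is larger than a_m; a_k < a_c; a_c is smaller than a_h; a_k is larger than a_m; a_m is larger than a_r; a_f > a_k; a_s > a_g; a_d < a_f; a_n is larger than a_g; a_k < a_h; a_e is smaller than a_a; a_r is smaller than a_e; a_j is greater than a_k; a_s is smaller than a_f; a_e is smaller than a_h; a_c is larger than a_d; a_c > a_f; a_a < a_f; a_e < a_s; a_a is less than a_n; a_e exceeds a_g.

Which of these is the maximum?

a_h

a_g is not greatest since a_g < a_e; a_r is not greatest since a_r < a_m; a_e is not greatest since a_e < a_s; a_m is not greatest since a_m < a_k; a_k is not greatest since a_k < a_h; a_d is not greatest since a_d < a_f; a_a is not greatest since a_a < a_s; a_s is not greatest since a_s < a_f; a_j is not greatest since a_j < a_f; a_n is not greatest since a_n < a_c; a_f is not greatest since a_f < a_c; a_c is not greatest since a_c < a_h.
Only a_h has nothing above it, so a_h is the maximum.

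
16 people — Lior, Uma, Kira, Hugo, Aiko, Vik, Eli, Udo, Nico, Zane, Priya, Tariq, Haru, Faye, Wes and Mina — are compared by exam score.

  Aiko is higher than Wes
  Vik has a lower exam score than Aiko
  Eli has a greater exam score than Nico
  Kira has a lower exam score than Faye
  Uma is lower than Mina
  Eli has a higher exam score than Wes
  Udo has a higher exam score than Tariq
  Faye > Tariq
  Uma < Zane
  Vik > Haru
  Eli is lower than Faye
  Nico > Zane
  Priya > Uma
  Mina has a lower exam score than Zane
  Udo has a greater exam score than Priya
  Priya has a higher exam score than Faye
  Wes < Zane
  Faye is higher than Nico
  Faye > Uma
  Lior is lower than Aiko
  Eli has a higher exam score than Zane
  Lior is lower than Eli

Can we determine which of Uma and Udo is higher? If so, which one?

Chaining the given relations: Uma < Zane < Nico < Eli < Faye < Priya < Udo.
So Udo is higher.

Udo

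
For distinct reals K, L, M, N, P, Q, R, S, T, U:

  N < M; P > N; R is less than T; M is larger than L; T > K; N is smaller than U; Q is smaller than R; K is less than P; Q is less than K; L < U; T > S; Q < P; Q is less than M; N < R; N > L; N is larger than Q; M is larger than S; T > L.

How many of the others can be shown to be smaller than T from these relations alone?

The elements the relations force below T are S, L, Q, N, K, R — no chain reaches any other.
That is 6.

6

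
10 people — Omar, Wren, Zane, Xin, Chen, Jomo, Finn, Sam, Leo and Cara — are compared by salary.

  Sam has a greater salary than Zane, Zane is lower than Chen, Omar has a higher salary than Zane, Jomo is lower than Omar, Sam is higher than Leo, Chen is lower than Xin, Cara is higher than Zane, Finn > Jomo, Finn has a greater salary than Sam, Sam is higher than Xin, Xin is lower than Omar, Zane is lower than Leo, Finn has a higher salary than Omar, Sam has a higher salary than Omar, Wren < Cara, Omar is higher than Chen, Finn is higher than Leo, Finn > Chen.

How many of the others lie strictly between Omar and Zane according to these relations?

2

Chaining upward from Zane reaches: Leo, Chen, Cara, Xin, Sam, Finn.
Chaining downward from Omar reaches: Chen, Jomo, Xin.
Strictly between Zane and Omar are those in both lists: Chen, Xin — 2 elements.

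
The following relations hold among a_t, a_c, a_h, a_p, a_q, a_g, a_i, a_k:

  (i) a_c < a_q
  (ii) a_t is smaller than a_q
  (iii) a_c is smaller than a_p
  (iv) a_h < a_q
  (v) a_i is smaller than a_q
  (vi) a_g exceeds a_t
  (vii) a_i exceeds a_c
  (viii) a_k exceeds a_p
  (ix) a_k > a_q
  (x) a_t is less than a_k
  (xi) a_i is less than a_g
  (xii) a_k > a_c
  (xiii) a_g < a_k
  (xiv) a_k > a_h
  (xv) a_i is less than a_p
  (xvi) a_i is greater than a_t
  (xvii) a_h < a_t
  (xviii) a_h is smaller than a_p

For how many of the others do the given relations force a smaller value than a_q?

From a_q the given relations immediately reach a_h, a_c, a_t, a_i.
No other element is forced below a_q by the given relations, so the count is 4.

4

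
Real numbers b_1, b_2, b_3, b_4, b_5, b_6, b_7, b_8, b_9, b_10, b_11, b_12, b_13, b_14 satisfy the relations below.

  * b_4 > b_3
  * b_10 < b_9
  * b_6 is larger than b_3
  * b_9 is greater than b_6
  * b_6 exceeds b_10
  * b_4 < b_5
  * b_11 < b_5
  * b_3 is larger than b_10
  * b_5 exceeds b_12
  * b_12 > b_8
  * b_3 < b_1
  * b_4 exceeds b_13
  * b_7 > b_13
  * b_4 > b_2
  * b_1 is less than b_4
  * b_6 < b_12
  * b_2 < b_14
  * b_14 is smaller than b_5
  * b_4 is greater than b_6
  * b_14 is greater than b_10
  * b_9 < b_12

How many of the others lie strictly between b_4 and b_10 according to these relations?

3

The relations place b_10 below b_4. An element lies strictly between them when it is forced above b_10 and also forced below b_4.
Above b_10: {b_3, b_14, b_6, b_1, b_9, b_12, b_5}. Below b_4: {b_2, b_3, b_6, b_1, b_13}.
Intersection: {b_3, b_6, b_1} — 3.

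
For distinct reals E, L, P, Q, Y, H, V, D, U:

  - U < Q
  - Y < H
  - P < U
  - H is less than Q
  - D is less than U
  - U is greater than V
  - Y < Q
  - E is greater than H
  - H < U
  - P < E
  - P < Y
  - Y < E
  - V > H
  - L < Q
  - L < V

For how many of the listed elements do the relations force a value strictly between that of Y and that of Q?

The relations place Y below Q. An element lies strictly between them when it is forced above Y and also forced below Q.
Above Y: {H, V, U, E}. Below Q: {L, P, D, H, V, U}.
Intersection: {H, V, U} — 3.

3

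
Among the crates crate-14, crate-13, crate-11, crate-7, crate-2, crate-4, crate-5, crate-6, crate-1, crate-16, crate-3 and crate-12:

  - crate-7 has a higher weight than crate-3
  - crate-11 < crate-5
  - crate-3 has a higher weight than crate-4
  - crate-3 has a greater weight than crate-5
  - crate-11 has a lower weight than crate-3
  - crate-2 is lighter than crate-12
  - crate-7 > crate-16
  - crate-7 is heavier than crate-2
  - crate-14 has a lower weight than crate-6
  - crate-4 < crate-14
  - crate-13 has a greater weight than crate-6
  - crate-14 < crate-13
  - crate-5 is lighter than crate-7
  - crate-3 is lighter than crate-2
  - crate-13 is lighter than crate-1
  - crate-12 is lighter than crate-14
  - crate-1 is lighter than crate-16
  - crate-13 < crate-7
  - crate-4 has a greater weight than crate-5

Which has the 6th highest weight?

Piecing the relations together gives one ordering: crate-11 < crate-5 < crate-4 < crate-3 < crate-2 < crate-12 < crate-14 < crate-6 < crate-13 < crate-1 < crate-16 < crate-7.
Counting 6 from the largest end gives crate-14.

crate-14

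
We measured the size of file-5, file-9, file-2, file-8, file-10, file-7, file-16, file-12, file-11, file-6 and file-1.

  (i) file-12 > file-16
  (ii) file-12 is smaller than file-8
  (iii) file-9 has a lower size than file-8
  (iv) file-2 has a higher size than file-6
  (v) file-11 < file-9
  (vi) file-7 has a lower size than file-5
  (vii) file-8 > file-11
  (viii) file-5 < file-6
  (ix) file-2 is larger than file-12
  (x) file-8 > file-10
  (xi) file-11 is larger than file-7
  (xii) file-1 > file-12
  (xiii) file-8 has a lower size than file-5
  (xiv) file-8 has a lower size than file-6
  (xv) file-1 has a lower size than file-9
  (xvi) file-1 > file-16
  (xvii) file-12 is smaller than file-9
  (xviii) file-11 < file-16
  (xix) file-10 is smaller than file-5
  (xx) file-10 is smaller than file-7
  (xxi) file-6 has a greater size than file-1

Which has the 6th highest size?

file-1

The consecutive relations fix a unique order: file-10 < file-7 < file-11 < file-16 < file-12 < file-1 < file-9 < file-8 < file-5 < file-6 < file-2.
The 6th largest is file-1.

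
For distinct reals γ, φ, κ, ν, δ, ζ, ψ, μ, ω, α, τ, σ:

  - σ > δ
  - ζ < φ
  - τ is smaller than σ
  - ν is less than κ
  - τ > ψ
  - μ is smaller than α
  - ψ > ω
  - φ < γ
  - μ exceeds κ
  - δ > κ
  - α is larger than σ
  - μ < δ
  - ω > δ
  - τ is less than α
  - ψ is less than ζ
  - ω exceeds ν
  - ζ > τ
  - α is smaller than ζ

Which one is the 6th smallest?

The consecutive relations fix a unique order: ν < κ < μ < δ < ω < ψ < τ < σ < α < ζ < φ < γ.
The 6th smallest is ψ.

ψ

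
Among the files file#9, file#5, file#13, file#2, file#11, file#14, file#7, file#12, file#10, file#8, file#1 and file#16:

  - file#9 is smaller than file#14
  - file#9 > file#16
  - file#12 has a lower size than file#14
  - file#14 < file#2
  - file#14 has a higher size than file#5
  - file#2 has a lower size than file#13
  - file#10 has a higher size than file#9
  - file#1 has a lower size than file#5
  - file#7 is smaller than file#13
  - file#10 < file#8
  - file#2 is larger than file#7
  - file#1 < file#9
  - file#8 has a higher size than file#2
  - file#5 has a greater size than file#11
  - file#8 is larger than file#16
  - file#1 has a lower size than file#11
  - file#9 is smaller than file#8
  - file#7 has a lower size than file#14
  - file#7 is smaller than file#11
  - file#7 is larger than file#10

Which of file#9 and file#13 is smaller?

Chaining the given relations: file#9 < file#10 < file#7 < file#14 < file#2 < file#13.
So file#9 < file#13; file#9 is the smaller of the two.

file#9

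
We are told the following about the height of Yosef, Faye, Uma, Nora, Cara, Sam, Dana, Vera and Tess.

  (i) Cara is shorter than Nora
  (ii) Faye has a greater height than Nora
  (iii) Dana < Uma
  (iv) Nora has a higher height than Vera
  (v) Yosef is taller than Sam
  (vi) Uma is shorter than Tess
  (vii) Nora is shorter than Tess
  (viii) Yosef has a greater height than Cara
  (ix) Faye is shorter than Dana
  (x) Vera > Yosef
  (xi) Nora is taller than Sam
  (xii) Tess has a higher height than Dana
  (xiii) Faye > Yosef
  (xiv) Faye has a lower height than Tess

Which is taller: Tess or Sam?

Sam < Yosef and Yosef < Vera give Sam < Vera.
With Vera < Nora: Sam < Yosef < Vera < Nora.
With Nora < Faye: Sam < Yosef < Vera < Nora < Faye.
Then Faye < Dana extends the chain to Dana.
With Dana < Uma: Sam < Yosef < Vera < Nora < Faye < Dana < Uma.
Then Uma < Tess extends the chain to Tess.
So Sam < Tess; Tess is the taller of the two.

Tess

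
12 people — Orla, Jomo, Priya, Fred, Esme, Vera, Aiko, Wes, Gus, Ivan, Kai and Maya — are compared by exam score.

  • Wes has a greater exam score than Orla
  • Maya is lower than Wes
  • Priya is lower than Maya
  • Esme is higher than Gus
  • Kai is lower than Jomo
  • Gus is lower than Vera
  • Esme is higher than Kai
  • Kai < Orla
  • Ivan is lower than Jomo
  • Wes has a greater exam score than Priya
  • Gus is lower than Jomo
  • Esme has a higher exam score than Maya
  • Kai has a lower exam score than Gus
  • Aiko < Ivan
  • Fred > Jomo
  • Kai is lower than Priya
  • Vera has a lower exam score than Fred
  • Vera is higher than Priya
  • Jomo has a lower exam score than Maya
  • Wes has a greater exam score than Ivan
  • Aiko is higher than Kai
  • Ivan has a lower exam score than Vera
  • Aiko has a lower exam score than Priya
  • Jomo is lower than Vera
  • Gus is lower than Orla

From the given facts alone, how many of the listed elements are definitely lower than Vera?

Directly below Vera: Ivan, Gus, Jomo, Priya.
One step further: Kai, Aiko (6 so far).
No other element is forced below Vera by the given relations, so the count is 6.

6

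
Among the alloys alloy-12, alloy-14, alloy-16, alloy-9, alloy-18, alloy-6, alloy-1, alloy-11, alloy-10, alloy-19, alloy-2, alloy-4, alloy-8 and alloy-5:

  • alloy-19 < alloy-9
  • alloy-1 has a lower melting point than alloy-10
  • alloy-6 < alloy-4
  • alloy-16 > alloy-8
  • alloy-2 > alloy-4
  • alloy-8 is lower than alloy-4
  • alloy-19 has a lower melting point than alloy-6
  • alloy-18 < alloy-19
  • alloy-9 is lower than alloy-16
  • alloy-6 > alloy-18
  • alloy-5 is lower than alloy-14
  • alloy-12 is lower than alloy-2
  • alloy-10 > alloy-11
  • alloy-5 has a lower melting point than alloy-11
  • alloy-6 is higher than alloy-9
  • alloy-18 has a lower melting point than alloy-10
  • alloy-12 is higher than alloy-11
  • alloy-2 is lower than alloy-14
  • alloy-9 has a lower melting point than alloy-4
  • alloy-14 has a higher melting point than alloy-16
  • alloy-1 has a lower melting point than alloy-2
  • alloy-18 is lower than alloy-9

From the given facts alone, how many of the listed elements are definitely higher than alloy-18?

8

The elements the relations force above alloy-18 are alloy-19, alloy-10, alloy-9, alloy-6, alloy-4, alloy-16, alloy-2, alloy-14 — no chain reaches any other.
That is 8.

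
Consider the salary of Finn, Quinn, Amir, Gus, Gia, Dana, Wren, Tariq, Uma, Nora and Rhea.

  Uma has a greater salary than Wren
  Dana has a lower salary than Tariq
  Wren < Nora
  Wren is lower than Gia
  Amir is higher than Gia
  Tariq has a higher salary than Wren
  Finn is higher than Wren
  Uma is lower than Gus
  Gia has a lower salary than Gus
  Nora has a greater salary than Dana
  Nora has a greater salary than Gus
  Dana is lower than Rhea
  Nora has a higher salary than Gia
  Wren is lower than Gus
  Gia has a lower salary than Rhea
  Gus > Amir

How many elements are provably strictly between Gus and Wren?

3

Chaining upward from Wren reaches: Gia, Uma, Rhea, Amir, Tariq, Finn, Nora.
Chaining downward from Gus reaches: Gia, Uma, Amir.
Strictly between Wren and Gus are those in both lists: Gia, Uma, Amir — 3 elements.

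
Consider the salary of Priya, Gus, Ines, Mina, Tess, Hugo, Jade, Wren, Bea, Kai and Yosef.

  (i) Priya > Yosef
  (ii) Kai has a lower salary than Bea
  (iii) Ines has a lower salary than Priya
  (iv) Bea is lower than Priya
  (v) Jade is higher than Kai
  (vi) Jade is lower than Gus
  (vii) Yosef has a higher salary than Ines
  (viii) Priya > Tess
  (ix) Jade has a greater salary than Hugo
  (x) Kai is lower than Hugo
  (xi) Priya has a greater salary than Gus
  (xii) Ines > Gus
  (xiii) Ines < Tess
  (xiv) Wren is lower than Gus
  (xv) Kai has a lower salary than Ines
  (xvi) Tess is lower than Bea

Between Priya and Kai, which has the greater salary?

Kai < Hugo < Jade < Gus < Ines < Tess < Bea < Priya, by transitivity through Hugo, Jade, Gus, Ines, Tess, Bea.
So Kai < Priya; Priya is the higher of the two.

Priya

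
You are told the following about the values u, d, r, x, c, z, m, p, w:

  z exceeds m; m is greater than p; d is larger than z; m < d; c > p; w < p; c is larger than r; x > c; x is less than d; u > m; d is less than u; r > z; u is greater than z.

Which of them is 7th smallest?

The consecutive relations fix a unique order: w < p < m < z < r < c < x < d < u.
The 7th smallest is x.

x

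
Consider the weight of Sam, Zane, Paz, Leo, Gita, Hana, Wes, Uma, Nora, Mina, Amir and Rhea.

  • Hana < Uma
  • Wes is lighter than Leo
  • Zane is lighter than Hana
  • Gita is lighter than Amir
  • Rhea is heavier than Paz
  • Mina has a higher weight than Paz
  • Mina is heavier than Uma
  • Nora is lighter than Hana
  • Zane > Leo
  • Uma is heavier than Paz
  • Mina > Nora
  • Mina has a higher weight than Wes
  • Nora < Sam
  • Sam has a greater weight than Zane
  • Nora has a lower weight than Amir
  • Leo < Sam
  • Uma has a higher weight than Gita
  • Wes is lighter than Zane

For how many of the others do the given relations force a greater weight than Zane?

4

From Zane the given relations immediately reach Hana, Sam.
From those, Uma — 3 in total.
From those, Mina — 4 in total.
No other element is forced above Zane by the given relations, so the count is 4.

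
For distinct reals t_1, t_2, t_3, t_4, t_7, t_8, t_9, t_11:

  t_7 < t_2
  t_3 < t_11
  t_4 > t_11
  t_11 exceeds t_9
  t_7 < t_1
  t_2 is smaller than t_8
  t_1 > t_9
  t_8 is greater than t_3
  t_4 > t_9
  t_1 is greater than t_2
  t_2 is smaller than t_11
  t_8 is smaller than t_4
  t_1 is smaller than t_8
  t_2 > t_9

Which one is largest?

t_4

t_9 is not greatest since t_9 < t_4; t_7 is not greatest since t_7 < t_2; t_2 is not greatest since t_2 < t_1; t_1 is not greatest since t_1 < t_8; t_3 is not greatest since t_3 < t_11; t_8 is not greatest since t_8 < t_4; t_11 is not greatest since t_11 < t_4.
Only t_4 has nothing above it, so t_4 is the largest.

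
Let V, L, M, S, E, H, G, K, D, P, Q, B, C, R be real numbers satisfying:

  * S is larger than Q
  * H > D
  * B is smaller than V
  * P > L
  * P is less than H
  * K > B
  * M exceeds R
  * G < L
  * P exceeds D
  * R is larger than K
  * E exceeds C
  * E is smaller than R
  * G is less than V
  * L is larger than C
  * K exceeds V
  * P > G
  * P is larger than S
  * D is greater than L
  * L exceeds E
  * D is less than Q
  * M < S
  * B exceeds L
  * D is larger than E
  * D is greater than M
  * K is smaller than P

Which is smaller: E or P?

Chaining the given relations: E < L < B < V < K < R < M < D < Q < S < P.
So E < P; E is the smaller of the two.

E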